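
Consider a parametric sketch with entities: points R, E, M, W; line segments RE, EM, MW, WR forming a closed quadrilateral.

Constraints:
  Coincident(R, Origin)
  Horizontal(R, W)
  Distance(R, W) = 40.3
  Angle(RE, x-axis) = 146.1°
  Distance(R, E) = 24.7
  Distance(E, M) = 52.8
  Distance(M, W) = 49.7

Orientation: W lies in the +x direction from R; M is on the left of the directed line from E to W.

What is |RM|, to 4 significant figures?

50.67

Checks: |EM| = 52.80 ✓; |MW| = 49.70 ✓.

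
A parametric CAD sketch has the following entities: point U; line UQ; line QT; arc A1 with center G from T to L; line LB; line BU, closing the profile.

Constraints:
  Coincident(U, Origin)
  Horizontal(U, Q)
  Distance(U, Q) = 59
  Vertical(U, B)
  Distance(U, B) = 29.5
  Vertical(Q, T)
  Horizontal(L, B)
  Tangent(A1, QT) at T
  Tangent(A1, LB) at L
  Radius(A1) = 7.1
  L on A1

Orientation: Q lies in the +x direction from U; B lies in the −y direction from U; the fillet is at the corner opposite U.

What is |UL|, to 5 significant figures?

59.698

U is at the origin; UQ is horizontal with |UQ| = 59.0 and Q on the +x side, so Q = (59.000, 0.0000). U and B share the same x with |UB| = 29.5 and B on the −y side, so B = (0.0000, -29.500). The virtual corner opposite U is at (59.000, -29.500). Tangency of A1 to QT means the radius GT is perpendicular to QT and since A1 is tangent to LB there, GL ⟂ LB, with radius 7.1, so the center G sits 7.1 in from both sides at G = (51.900, -22.400). That places the tangent points at T = (59.000, -22.400) on QT and L = (51.900, -29.500) on LB. Then |UL| = |L − U| = 59.698.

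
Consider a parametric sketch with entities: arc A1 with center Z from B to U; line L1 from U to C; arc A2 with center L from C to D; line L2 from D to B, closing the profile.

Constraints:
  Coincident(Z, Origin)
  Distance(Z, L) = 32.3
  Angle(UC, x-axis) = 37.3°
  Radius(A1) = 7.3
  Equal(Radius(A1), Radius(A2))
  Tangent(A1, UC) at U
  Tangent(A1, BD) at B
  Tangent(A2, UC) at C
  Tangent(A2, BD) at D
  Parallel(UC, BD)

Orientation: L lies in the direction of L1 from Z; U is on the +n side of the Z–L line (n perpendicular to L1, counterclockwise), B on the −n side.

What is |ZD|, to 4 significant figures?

33.11

Tangency of A1 to both parallel lines with radius 7.3 puts U and B at Z ± 7.3·n: U = (-4.424, 5.807), B = (4.424, -5.807). Equal radii place C and D the same way about L: C = L + 7.3·n = (21.27, 25.38), D = L − 7.3·n = (30.12, 13.77). Then |ZD| = |D − Z| = 33.11.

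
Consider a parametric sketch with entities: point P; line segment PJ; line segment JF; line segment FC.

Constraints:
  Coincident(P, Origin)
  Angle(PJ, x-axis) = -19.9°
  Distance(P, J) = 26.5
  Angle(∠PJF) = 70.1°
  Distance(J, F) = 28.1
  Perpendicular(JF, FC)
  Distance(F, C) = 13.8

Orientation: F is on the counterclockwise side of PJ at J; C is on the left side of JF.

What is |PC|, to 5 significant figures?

22.083

P is at the origin; PJ runs at -19.9° with length 26.5, so J = 26.5·(cos -19.9°, sin -19.9°) = (24.918, -9.0201). ∠PJF = 70.1°, so JF runs at -19.9° + (180° − 70.1°) = 90.000° from the x-axis; with |JF| = 28.1, F = J + 28.1·(cos 90.000°, sin 90.000°) = (24.918, 19.080). The perpendicularity gives FC at right angles to JF; with |FC| = 13.8 on the left of JF, C = F + 13.8·(-1.0000, 6.1232e-17) = (11.118, 19.080). Then |PC| = |C − P| = 22.083.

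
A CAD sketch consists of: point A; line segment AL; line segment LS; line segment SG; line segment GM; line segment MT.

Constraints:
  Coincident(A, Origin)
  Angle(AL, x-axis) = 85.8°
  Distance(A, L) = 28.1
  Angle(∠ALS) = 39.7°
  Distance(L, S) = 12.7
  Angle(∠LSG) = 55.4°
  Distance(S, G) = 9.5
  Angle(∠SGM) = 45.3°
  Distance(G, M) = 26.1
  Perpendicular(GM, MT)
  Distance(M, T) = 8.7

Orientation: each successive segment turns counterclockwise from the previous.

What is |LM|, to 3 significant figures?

18.0

∠LSG = 55.4° gives SG at -9.30° from the x-axis; with |SG| = 9.5, G = (2.63, 17.3). ∠SGM = 45.3° gives GM at 125° from the x-axis; with |GM| = 26.1, M = (-12.5, 38.6). Then |LM| = |M − L| = 18.0.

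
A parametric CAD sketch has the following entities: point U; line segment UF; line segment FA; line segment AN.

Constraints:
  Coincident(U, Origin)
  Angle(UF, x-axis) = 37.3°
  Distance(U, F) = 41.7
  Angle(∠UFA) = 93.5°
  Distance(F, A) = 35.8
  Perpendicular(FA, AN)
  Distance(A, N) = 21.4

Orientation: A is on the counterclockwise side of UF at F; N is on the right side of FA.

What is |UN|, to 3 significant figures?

73.8

U is at the origin; UF runs at 37.3° with length 41.7, so F = 41.7·(cos 37.3°, sin 37.3°) = (33.2, 25.3). ∠UFA = 93.5°, so FA runs at 37.3° + (180° − 93.5°) = 124° from the x-axis; with |FA| = 35.8, A = F + 35.8·(cos 124°, sin 124°) = (13.3, 55.0). The perpendicularity gives AN at right angles to FA; with |AN| = 21.4 on the right of FA, N = A + 21.4·(0.831, 0.556) = (31.0, 66.9). Then |UN| = |N − U| = 73.8.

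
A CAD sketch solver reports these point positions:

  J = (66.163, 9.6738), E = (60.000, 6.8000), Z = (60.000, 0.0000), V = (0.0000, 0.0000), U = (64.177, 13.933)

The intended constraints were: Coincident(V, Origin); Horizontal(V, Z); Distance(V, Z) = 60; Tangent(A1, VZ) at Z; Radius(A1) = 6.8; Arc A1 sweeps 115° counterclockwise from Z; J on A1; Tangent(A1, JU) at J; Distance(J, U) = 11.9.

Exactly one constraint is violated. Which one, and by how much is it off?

Distance(J, U) = 11.9 — off by 7.20.

V = (0.00, 0.00) ✓; V.y = 0.00, Z.y = 0.00 ✓; |VZ| = 60.00 ✓; ∠(EZ, ZV) = 90.00° ✓; |EZ| = 6.800 ✓; bearing(E→J) − bearing(E→Z) = 115.0° ✓; |EJ| = 6.800 ✓; ∠(EJ, JU) = 90.00° ✓; |JU| = 4.699 ✗.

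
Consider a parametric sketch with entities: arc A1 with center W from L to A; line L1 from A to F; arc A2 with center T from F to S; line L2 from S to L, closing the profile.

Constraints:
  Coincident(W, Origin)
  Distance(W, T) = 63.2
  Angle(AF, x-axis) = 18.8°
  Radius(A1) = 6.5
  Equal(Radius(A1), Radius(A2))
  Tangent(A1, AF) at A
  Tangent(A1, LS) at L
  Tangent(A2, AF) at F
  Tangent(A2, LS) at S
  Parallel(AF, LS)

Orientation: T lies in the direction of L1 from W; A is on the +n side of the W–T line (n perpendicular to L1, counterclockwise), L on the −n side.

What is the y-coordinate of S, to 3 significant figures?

14.2

Tangency of A1 to both parallel lines with radius 6.5 puts A and L at W ± 6.5·n: A = (-2.09, 6.15), L = (2.09, -6.15). Equal radii place F and S the same way about T: F = T + 6.5·n = (57.7, 26.5), S = T − 6.5·n = (61.9, 14.2). So S.y = 14.2.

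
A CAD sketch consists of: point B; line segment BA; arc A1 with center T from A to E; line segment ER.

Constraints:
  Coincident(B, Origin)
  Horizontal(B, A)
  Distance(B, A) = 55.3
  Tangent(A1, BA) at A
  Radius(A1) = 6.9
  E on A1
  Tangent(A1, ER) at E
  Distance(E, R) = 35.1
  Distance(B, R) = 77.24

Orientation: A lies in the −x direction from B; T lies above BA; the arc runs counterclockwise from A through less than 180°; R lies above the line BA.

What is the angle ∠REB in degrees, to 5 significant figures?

128.94°

Checks: |TA| = 6.900 ✓; |TE| = 6.900 ✓; ∠(TE, ER) = 90.00° ✓; |ER| = 35.10 ✓; |BR| = 77.24 ✓.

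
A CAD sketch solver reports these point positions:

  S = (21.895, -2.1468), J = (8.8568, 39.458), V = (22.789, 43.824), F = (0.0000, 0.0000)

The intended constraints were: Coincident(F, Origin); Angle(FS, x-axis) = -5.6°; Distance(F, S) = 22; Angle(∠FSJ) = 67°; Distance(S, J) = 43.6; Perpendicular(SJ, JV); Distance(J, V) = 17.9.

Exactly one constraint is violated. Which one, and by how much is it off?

Distance(J, V) = 17.9 — off by 3.30.

F = (0.00, 0.00) ✓; FS at -5.600° ✓; |FS| = 22.00 ✓; ∠FSJ = 67.00° ✓; |SJ| = 43.60 ✓; ∠(SJ, JV) = 90.00° ✓; |JV| = 14.60 ✗.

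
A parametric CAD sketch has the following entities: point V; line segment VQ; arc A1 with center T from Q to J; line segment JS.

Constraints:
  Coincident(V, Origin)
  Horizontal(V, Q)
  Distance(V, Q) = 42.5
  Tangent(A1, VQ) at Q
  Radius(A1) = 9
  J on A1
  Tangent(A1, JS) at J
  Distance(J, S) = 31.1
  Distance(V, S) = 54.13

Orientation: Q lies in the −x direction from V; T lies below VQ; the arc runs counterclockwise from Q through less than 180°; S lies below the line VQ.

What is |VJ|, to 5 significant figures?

52.144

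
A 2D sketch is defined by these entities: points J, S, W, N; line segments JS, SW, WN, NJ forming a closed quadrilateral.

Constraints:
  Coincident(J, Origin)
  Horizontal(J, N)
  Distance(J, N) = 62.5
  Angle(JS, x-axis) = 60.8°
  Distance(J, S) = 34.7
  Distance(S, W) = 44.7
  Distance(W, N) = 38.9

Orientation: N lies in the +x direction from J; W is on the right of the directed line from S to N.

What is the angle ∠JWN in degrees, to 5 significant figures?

132.34°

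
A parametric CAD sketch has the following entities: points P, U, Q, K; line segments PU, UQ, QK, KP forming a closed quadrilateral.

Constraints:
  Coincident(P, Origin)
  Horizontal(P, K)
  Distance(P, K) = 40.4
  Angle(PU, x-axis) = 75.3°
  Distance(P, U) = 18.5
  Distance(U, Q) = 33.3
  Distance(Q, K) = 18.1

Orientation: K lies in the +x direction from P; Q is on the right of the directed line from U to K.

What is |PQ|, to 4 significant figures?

26.12

Checks: |UQ| = 33.30 ✓; |QK| = 18.10 ✓.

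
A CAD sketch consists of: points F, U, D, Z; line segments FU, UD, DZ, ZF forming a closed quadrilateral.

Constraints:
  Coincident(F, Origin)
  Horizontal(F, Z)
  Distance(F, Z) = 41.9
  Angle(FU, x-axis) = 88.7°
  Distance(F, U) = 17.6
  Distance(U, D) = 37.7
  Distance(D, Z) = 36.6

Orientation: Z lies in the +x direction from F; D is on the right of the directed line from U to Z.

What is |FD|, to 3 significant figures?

21.5

Checks: |FZ| = 41.90 ✓; |FU| = 17.60 ✓; |UD| = 37.70 ✓; |DZ| = 36.60 ✓.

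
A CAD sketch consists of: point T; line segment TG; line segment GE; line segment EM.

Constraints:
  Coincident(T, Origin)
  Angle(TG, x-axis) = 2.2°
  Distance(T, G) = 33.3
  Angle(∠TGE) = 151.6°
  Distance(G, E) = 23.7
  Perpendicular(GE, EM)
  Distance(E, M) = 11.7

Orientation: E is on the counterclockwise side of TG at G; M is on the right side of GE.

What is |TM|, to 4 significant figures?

59.72

∠TGE = 151.6°, so GE runs at 2.2° + (180° − 151.6°) = 30.60° from the x-axis; with |GE| = 23.7, E = G + 23.7·(cos 30.60°, sin 30.60°) = (53.68, 13.34). GE is perpendicular to EM; with |EM| = 11.7 on the right of GE, M = E + 11.7·(0.5090, -0.8607) = (59.63, 3.272). Then |TM| = |M − T| = 59.72.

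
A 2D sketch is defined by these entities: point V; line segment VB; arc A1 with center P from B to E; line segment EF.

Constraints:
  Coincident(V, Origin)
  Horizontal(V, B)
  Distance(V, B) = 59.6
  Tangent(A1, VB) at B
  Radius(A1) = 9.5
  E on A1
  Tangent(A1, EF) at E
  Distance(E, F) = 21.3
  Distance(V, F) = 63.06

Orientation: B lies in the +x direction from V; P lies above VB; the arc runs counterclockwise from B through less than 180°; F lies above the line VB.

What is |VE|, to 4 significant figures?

68.86

Checks: |PE| = 9.500 ✓; ∠(PE, EF) = 90.00° ✓; |EF| = 21.30 ✓; |VF| = 63.06 ✓.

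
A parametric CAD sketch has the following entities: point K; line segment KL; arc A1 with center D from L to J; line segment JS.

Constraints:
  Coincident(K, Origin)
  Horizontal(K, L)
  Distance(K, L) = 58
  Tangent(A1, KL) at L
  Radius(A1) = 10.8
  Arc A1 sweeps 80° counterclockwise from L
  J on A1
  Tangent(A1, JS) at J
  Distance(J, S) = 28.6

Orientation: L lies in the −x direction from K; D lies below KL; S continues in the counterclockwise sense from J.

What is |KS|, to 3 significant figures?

82.4

K is at the origin; KL is horizontal with |KL| = 58.0 and L on the −x side, so L = (-58.0, 0.00). Since A1 is tangent to KL there, DL ⟂ KL, so D = L + (0, -10.8) = (-58.0, -10.8). On A1, L sits at bearing 90° from D; an 80° counterclockwise sweep puts J at bearing 170°, so J = D + 10.8·(cos 170°, sin 170°) = (-68.6, -8.92). Tangency of A1 to JS means the radius DJ is perpendicular to JS, so JS runs along (−sin 170°, cos 170°); with |JS| = 28.6, S = (-73.6, -37.1). Then |KS| = |S − K| = 82.4.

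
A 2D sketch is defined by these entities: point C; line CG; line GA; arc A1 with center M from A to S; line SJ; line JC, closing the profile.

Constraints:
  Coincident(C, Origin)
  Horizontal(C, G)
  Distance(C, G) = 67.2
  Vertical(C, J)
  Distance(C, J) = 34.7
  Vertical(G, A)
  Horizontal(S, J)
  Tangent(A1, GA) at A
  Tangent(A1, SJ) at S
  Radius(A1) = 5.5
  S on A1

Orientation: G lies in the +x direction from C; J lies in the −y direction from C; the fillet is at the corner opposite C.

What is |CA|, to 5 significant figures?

73.270

C is at the origin; CG is horizontal with |CG| = 67.2 and G on the +x side, so G = (67.200, 0.0000). CJ is vertical with |CJ| = 34.7 and J on the −y side, so J = (0.0000, -34.700). The virtual corner opposite C is at (67.200, -34.700). Tangency of A1 to GA means the radius MA is perpendicular to GA and tangency of A1 to SJ means the radius MS is perpendicular to SJ, with radius 5.5, so the center M sits 5.5 in from both sides at M = (61.700, -29.200). That places the tangent points at A = (67.200, -29.200) on GA and S = (61.700, -34.700) on SJ. Then |CA| = |A − C| = 73.270.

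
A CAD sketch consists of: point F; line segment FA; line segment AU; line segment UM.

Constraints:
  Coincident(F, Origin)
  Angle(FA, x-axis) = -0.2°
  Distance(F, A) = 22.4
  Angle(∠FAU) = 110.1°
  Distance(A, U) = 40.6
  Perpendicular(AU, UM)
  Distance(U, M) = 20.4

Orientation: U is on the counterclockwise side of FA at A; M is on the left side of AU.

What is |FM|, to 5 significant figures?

48.302

F is at the origin; FA runs at -0.2° with length 22.4, so A = 22.4·(cos -0.2°, sin -0.2°) = (22.400, -0.078191). ∠FAU = 110.1°, so AU runs at -0.2° + (180° − 110.1°) = 69.700° from the x-axis; with |AU| = 40.6, U = A + 40.6·(cos 69.700°, sin 69.700°) = (36.485, 38.000). The perpendicularity gives UM at right angles to AU; with |UM| = 20.4 on the left of AU, M = U + 20.4·(-0.93789, 0.34694) = (17.353, 45.078). Then |FM| = |M − F| = 48.302.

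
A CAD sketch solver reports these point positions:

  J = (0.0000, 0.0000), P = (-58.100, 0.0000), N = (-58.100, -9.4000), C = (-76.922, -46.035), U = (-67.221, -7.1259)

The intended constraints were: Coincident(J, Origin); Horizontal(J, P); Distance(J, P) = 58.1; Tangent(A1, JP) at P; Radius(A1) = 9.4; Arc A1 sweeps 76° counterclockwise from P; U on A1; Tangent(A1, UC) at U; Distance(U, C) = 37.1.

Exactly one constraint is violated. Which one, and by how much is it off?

Distance(U, C) = 37.1 — off by 3.00.

J = (0.00, 0.00) ✓; J.y = 0.00, P.y = 0.00 ✓; |JP| = 58.10 ✓; ∠(NP, PJ) = 90.00° ✓; |NP| = 9.400 ✓; bearing(N→U) − bearing(N→P) = 76.00° ✓; |NU| = 9.400 ✓; ∠(NU, UC) = 90.00° ✓; |UC| = 40.10 ✗.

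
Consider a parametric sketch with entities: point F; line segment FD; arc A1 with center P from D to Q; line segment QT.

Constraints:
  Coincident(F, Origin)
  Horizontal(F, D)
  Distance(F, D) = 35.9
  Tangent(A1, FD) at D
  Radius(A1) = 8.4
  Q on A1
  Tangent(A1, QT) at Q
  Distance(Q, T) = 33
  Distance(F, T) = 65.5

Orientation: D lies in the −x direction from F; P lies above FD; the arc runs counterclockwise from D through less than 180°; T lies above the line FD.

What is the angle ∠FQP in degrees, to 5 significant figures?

108.37°

Checks: ∠(PD, DF) = 90.00° ✓; |PQ| = 8.400 ✓; ∠(PQ, QT) = 90.00° ✓; |QT| = 33.00 ✓; |FT| = 65.50 ✓.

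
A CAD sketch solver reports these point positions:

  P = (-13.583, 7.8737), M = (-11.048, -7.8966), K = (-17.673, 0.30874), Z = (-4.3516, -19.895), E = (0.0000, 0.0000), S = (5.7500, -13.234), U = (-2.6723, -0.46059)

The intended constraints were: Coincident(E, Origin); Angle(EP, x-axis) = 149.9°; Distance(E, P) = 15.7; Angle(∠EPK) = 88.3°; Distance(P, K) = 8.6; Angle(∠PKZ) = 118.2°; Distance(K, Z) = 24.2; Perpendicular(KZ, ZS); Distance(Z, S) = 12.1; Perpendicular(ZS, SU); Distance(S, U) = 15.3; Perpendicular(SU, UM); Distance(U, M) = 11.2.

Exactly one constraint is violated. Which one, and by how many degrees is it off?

Perpendicular(SU, UM) — off by 8.20°.

E = (0.00, 0.00) ✓; EP at 149.9° ✓; |EP| = 15.70 ✓; ∠EPK = 88.30° ✓; |PK| = 8.600 ✓; ∠PKZ = 118.2° ✓; |KZ| = 24.20 ✓; ∠(KZ, ZS) = 90.00° ✓; |ZS| = 12.10 ✓; ∠(ZS, SU) = 90.00° ✓; |SU| = 15.30 ✓; ∠(SU, UM) = 98.20° ✗; |UM| = 11.20 ✓.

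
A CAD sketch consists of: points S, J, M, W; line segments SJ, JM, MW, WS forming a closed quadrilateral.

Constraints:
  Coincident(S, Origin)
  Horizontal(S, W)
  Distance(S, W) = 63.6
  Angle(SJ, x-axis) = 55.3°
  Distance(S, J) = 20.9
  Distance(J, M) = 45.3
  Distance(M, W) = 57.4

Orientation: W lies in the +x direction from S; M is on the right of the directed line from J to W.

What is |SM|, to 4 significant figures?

31.18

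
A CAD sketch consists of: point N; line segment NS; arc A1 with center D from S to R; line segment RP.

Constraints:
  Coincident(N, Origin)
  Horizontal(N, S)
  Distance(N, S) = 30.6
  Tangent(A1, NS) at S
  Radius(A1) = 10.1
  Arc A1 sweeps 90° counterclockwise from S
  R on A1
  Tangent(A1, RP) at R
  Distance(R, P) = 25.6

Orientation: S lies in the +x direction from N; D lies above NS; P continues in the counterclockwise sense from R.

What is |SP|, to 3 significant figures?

37.1

On A1, S sits at bearing -90° from D; a 90° counterclockwise sweep puts R at bearing 0°, so R = D + 10.1·(cos 0°, sin 0°) = (40.7, 10.1). Tangency of A1 to RP means the radius DR is perpendicular to RP, so RP runs along (−sin 0°, cos 0°); with |RP| = 25.6, P = (40.7, 35.7). Then |SP| = |P − S| = 37.1.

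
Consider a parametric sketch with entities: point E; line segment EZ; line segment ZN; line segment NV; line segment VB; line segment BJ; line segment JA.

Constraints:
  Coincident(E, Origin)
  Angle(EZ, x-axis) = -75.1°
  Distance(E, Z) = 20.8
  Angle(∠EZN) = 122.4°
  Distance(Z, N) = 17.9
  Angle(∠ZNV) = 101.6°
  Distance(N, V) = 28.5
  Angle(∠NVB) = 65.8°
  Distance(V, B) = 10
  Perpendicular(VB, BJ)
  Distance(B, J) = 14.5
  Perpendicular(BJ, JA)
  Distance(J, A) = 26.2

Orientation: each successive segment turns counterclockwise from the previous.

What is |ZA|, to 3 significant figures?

46.0

E is at the origin; EZ runs at -75.1° with length 20.8, so Z = (5.35, -20.1). ∠EZN = 122.4° gives ZN at -17.5° from the x-axis; with |ZN| = 17.9, N = (22.4, -25.5). ∠ZNV = 101.6° gives NV at 60.9° from the x-axis; with |NV| = 28.5, V = (36.3, -0.581). ∠NVB = 65.8° gives VB at 175° from the x-axis; with |VB| = 10.0, B = (26.3, 0.273). VB ⟂ BJ, so BJ runs at -94.9°; with |BJ| = 14.5, J = (25.1, -14.2). The perpendicularity gives JA at right angles to BJ, so JA runs at -4.90°; with |JA| = 26.2, A = (51.2, -16.4). Then |ZA| = |A − Z| = 46.0.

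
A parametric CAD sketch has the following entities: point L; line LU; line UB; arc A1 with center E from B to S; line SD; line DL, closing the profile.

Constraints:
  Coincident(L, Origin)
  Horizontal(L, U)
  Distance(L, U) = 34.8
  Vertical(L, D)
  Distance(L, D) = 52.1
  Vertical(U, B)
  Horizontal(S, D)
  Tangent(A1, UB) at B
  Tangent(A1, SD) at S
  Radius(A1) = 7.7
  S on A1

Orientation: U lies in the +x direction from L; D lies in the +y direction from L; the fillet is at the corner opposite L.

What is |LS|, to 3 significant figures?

58.7

The virtual corner opposite L is at (34.8, 52.1). A1 meets UB tangentially, so EB is at right angles to UB and the tangent condition forces ES to be normal to SD, with radius 7.7, so the center E sits 7.7 in from both sides at E = (27.1, 44.4). That places the tangent points at B = (34.8, 44.4) on UB and S = (27.1, 52.1) on SD. Then |LS| = |S − L| = 58.7.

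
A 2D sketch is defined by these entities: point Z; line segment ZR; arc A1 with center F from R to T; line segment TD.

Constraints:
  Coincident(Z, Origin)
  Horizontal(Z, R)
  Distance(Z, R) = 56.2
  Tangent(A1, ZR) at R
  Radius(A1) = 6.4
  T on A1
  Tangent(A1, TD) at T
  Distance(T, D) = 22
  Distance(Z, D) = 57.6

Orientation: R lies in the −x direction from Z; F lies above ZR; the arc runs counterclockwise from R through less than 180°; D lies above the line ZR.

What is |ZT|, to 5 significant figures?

50.220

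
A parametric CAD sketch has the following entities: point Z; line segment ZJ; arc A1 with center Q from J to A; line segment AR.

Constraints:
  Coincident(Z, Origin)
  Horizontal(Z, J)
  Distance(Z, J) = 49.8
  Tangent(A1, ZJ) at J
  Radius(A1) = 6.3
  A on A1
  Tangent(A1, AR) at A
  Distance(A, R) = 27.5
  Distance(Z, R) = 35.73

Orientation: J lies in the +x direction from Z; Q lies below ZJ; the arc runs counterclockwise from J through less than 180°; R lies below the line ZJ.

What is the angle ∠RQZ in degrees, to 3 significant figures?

44.0°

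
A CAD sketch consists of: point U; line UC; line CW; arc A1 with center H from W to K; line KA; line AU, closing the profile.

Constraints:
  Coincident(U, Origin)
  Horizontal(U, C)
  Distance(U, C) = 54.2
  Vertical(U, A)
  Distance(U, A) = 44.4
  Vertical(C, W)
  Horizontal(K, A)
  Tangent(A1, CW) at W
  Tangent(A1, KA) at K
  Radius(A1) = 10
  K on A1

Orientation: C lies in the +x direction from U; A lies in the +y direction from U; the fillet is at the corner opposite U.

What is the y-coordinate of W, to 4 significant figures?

34.40

U is at the origin; UC is horizontal with |UC| = 54.2 and C on the +x side, so C = (54.20, 0.000). UA is vertical with |UA| = 44.4 and A on the +y side, so A = (0.000, 44.40). The virtual corner opposite U is at (54.20, 44.40). A1 meets CW tangentially, so HW is at right angles to CW and since A1 is tangent to KA there, HK ⟂ KA, with radius 10.0, so the center H sits 10.0 in from both sides at H = (44.20, 34.40). That places the tangent points at W = (54.20, 34.40) on CW and K = (44.20, 44.40) on KA. So W.y = 34.40.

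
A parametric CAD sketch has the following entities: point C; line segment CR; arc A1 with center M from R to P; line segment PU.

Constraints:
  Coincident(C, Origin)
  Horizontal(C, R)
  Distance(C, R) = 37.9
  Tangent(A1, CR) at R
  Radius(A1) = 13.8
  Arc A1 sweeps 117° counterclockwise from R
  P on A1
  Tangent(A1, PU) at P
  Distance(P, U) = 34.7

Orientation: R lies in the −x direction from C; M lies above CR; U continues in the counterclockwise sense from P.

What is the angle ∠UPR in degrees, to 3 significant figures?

122°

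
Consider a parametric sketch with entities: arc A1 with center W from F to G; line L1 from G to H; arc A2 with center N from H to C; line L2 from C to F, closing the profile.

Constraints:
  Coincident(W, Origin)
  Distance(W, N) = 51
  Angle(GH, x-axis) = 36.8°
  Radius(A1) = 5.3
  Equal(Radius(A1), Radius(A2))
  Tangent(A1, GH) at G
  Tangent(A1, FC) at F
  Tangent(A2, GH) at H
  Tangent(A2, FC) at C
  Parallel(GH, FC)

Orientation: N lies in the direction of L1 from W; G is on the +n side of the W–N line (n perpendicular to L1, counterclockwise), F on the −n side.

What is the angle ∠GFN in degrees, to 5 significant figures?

84.067°

The slot axis is L1's direction at 36.8°, so u = (cos 36.8°, sin 36.8°) = (0.80073, 0.59902) and n = (−sin 36.8°, cos 36.8°) = (-0.59902, 0.80073). W is at the origin and N lies 51.0 along u from W, so N = 51.0·u = (40.837, 30.550). Tangency of A1 to both parallel lines with radius 5.3 puts G and F at W ± 5.3·n: G = (-3.1748, 4.2439), F = (3.1748, -4.2439). Then cos ∠GFN = FG·FN / (|FG||FN|), giving 84.067°.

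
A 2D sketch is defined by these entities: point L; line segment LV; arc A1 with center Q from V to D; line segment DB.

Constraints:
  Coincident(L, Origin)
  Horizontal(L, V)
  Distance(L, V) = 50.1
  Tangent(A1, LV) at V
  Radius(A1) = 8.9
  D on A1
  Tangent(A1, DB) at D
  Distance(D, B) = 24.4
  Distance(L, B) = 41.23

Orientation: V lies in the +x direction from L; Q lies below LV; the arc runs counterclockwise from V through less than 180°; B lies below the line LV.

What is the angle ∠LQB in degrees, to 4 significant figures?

53.72°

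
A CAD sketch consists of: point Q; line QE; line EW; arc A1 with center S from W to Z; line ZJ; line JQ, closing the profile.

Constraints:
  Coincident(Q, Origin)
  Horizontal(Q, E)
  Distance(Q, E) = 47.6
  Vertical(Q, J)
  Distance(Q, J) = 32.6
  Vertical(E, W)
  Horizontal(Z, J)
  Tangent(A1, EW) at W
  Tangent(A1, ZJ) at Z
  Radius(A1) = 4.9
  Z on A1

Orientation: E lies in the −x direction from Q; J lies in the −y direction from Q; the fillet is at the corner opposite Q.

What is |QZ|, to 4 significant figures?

53.72

Q is at the origin; Q and E share the same y with |QE| = 47.6 and E on the −x side, so E = (-47.60, 0.000). Q and J share the same x with |QJ| = 32.6 and J on the −y side, so J = (0.000, -32.60). The virtual corner opposite Q is at (-47.60, -32.60). A1 meets EW tangentially, so SW is at right angles to EW and tangency of A1 to ZJ means the radius SZ is perpendicular to ZJ, with radius 4.9, so the center S sits 4.9 in from both sides at S = (-42.70, -27.70). That places the tangent points at W = (-47.60, -27.70) on EW and Z = (-42.70, -32.60) on ZJ. Then |QZ| = |Z − Q| = 53.72.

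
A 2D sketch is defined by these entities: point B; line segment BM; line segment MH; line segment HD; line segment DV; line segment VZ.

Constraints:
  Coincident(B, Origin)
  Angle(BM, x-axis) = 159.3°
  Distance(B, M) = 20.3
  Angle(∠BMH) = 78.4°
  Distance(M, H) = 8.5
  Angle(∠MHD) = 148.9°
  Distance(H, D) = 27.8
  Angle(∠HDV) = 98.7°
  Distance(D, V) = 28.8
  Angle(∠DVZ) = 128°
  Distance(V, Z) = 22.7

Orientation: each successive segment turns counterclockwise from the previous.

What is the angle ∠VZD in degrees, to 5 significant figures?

29.306°

B is at the origin; BM runs at 159.3° with length 20.3, so M = (-18.990, 7.1755). ∠BMH = 78.4° gives MH at -99.100° from the x-axis; with |MH| = 8.5, H = (-20.334, -1.2175). ∠MHD = 148.9° gives HD at -68.000° from the x-axis; with |HD| = 27.8, D = (-9.9198, -26.993). ∠HDV = 98.7° gives DV at 13.300° from the x-axis; with |DV| = 28.8, V = (18.108, -20.368). ∠DVZ = 128.0° gives VZ at 65.300° from the x-axis; with |VZ| = 22.7, Z = (27.593, 0.25538). Then cos ∠VZD = ZV·ZD / (|ZV||ZD|), giving 29.306°.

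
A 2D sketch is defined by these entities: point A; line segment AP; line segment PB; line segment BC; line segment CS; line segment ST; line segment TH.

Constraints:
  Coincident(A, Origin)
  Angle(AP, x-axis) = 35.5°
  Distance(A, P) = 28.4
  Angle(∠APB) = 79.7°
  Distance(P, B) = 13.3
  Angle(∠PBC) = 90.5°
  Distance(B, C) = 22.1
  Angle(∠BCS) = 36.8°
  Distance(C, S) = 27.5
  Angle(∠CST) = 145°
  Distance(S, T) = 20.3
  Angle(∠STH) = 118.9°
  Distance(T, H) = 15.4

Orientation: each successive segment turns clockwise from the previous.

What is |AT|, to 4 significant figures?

48.85

∠BCS = 36.8° gives CS at 62.50° from the x-axis; with |CS| = 27.5, S = (21.57, 19.27). ∠CST = 145.0° gives ST at 27.50° from the x-axis; with |ST| = 20.3, T = (39.57, 28.64). Then |AT| = |T − A| = 48.85.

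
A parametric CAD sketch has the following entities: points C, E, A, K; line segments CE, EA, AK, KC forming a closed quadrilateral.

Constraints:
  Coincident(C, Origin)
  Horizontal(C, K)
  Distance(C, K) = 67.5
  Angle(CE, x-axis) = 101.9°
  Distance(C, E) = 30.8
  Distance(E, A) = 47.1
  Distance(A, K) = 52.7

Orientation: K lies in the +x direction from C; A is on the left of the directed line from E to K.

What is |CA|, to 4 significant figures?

58.62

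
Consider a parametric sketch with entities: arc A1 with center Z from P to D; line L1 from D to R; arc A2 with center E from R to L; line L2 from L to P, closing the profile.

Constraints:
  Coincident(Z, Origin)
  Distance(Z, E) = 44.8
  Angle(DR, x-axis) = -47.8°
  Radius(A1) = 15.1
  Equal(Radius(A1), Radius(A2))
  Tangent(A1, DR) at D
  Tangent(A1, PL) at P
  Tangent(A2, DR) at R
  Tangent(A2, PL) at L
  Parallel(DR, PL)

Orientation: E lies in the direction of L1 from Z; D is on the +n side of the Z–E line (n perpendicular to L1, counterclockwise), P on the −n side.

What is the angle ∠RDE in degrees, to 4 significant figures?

18.63°

The slot axis is L1's direction at -47.8°, so u = (cos -47.8°, sin -47.8°) = (0.6717, -0.7408) and n = (−sin -47.8°, cos -47.8°) = (0.7408, 0.6717). Z is at the origin and E lies 44.8 along u from Z, so E = 44.8·u = (30.09, -33.19). Tangency of A1 to both parallel lines with radius 15.1 puts D and P at Z ± 15.1·n: D = (11.19, 10.14), P = (-11.19, -10.14). Equal radii place R and L the same way about E: R = E + 15.1·n = (41.28, -23.05), L = E − 15.1·n = (18.91, -43.33). Then cos ∠RDE = DR·DE / (|DR||DE|), giving 18.63°.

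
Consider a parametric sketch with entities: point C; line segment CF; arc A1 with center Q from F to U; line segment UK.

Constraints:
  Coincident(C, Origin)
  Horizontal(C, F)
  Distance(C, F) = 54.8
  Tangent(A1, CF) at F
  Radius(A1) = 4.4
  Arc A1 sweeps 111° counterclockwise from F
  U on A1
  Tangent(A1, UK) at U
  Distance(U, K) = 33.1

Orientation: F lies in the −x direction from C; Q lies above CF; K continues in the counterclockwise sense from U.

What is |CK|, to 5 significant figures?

72.616

C is at the origin; CF is horizontal with |CF| = 54.8 and F on the −x side, so F = (-54.800, 0.0000). The tangent condition forces QF to be normal to CF, so Q = F + (0, 4.4) = (-54.800, 4.4000). On A1, F sits at bearing -90° from Q; a 111° counterclockwise sweep puts U at bearing 21°, so U = Q + 4.4·(cos 21°, sin 21°) = (-50.692, 5.9768). The tangent condition forces QU to be normal to UK, so UK runs along (−sin 21°, cos 21°); with |UK| = 33.1, K = (-62.554, 36.878). Then |CK| = |K − C| = 72.616.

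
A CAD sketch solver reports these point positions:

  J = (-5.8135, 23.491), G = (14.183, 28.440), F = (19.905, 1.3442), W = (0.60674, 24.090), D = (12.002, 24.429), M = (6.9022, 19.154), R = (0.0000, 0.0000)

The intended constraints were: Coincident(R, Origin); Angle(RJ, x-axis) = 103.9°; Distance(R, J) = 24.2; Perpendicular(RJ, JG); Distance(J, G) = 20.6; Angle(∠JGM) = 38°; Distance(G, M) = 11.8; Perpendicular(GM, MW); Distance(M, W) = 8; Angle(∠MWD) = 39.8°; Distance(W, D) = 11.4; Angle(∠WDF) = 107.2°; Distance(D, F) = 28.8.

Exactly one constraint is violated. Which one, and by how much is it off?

Distance(D, F) = 28.8 — off by 4.40.

R = (0.00, 0.00) ✓; RJ at 103.9° ✓; |RJ| = 24.20 ✓; ∠(RJ, JG) = 90.00° ✓; |JG| = 20.60 ✓; ∠JGM = 38.00° ✓; |GM| = 11.80 ✓; ∠(GM, MW) = 90.00° ✓; |MW| = 8.000 ✓; ∠MWD = 39.80° ✓; |WD| = 11.40 ✓; ∠WDF = 107.2° ✓; |DF| = 24.40 ✗.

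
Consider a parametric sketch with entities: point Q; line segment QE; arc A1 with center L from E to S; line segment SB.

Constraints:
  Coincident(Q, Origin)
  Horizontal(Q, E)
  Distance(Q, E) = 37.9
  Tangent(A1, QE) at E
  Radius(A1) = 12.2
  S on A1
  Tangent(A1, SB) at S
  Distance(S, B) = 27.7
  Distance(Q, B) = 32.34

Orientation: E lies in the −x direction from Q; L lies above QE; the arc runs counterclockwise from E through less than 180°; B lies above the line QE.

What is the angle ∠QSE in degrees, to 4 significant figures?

138.5°

Q is at the origin; Q and E share the same y with |QE| = 37.9 and E on the −x side, so E = (-37.90, 0.000). Tangency of A1 to QE means the radius LE is perpendicular to QE, so L = E + (0, 12.2) = (-37.90, 12.20). Since LS ⟂ SB (tangency), |LB| = √(12.2² + 27.7²) = 30.27 regardless of where S sits on A1. So B lies on both circle(Q, 32.34) and circle(L, 30.27); the above-QE intersection is B = (-13.11, 29.56). S is the foot of the tangent from B: S = (-27.47, 5.876).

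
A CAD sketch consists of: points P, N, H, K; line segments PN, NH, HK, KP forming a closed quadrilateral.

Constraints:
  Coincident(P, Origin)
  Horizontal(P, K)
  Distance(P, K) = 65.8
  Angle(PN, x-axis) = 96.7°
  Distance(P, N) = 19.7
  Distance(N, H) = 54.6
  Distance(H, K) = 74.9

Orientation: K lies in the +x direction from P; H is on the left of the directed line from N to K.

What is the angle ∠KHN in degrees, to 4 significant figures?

64.11°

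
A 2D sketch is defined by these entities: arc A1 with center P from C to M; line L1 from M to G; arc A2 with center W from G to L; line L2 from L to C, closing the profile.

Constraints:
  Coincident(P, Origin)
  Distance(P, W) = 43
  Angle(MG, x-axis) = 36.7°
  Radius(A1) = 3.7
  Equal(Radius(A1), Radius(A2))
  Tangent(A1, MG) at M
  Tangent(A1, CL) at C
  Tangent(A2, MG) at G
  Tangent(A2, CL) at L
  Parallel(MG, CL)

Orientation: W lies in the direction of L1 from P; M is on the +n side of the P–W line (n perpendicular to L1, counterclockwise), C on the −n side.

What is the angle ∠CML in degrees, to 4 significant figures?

80.24°

Tangency of A1 to both parallel lines with radius 3.7 puts M and C at P ± 3.7·n: M = (-2.211, 2.967), C = (2.211, -2.967). Equal radii place G and L the same way about W: G = W + 3.7·n = (32.27, 28.66), L = W − 3.7·n = (36.69, 22.73). Then cos ∠CML = MC·ML / (|MC||ML|), giving 80.24°.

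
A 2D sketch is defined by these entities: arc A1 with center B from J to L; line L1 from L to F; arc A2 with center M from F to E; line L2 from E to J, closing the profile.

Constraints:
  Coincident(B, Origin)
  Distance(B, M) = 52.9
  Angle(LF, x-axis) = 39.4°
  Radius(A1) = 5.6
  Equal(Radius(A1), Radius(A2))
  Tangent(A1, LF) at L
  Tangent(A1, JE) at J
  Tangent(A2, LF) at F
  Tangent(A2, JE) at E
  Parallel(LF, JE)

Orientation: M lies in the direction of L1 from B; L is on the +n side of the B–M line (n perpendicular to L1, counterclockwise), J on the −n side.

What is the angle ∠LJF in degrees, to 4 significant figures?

78.05°

The slot axis is L1's direction at 39.4°, so u = (cos 39.4°, sin 39.4°) = (0.7727, 0.6347) and n = (−sin 39.4°, cos 39.4°) = (-0.6347, 0.7727). B is at the origin and M lies 52.9 along u from B, so M = 52.9·u = (40.88, 33.58). Tangency of A1 to both parallel lines with radius 5.6 puts L and J at B ± 5.6·n: L = (-3.554, 4.327), J = (3.554, -4.327). Equal radii place F and E the same way about M: F = M + 5.6·n = (37.32, 37.90), E = M − 5.6·n = (44.43, 29.25). Then cos ∠LJF = JL·JF / (|JL||JF|), giving 78.05°.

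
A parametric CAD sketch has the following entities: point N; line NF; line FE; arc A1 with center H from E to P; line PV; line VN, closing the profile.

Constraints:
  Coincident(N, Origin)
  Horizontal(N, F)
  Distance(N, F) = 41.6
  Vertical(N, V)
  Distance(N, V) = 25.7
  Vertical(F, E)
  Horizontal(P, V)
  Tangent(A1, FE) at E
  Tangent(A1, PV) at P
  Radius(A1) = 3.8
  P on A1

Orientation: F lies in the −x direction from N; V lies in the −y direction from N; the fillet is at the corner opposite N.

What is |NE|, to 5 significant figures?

47.012

The virtual corner opposite N is at (-41.600, -25.700). A1 meets FE tangentially, so HE is at right angles to FE and since A1 is tangent to PV there, HP ⟂ PV, with radius 3.8, so the center H sits 3.8 in from both sides at H = (-37.800, -21.900). That places the tangent points at E = (-41.600, -21.900) on FE and P = (-37.800, -25.700) on PV. Then |NE| = |E − N| = 47.012.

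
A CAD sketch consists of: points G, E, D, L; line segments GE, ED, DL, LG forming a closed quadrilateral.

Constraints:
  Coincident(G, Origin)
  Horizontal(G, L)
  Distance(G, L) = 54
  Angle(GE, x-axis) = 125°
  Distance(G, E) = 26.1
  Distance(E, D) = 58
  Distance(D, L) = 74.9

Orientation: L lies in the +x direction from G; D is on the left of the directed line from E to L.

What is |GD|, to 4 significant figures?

70.23

Checks: |GL| = 54.00 ✓; |GE| = 26.10 ✓; |ED| = 58.00 ✓; |DL| = 74.90 ✓.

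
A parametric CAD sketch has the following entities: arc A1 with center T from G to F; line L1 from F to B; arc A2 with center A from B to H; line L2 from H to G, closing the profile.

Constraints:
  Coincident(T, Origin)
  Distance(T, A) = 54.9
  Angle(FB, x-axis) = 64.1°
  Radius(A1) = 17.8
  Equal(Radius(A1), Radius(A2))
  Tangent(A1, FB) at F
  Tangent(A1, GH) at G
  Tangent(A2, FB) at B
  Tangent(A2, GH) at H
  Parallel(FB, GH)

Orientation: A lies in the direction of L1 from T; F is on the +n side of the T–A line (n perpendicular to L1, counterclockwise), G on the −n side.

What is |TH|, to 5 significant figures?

57.714

The slot axis is L1's direction at 64.1°, so u = (cos 64.1°, sin 64.1°) = (0.43680, 0.89956) and n = (−sin 64.1°, cos 64.1°) = (-0.89956, 0.43680). T is at the origin and A lies 54.9 along u from T, so A = 54.9·u = (23.980, 49.386). Tangency of A1 to both parallel lines with radius 17.8 puts F and G at T ± 17.8·n: F = (-16.012, 7.7751), G = (16.012, -7.7751). Equal radii place B and H the same way about A: B = A + 17.8·n = (7.9683, 57.161), H = A − 17.8·n = (39.993, 41.611). Then |TH| = |H − T| = 57.714.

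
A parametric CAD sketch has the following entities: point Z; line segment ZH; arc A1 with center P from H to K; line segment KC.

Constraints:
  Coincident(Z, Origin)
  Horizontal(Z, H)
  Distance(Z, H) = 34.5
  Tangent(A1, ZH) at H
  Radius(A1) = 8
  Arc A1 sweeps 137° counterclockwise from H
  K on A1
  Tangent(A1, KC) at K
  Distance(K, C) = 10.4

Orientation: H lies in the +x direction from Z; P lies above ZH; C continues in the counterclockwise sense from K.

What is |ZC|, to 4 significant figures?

38.54

On A1, H sits at bearing -90° from P; a 137° counterclockwise sweep puts K at bearing 47°, so K = P + 8.0·(cos 47°, sin 47°) = (39.96, 13.85). A1 meets KC tangentially, so PK is at right angles to KC, so KC runs along (−sin 47°, cos 47°); with |KC| = 10.4, C = (32.35, 20.94). Then |ZC| = |C − Z| = 38.54.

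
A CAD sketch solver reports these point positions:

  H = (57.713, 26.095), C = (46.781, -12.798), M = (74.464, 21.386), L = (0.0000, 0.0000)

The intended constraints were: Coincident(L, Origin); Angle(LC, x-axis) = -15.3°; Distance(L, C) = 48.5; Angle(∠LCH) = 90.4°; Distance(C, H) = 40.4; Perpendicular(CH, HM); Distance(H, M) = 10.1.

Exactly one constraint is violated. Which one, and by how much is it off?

Distance(H, M) = 10.1 — off by 7.30.

L = (0.00, 0.00) ✓; LC at -15.30° ✓; |LC| = 48.50 ✓; ∠LCH = 90.40° ✓; |CH| = 40.40 ✓; ∠(CH, HM) = 90.00° ✓; |HM| = 17.40 ✗.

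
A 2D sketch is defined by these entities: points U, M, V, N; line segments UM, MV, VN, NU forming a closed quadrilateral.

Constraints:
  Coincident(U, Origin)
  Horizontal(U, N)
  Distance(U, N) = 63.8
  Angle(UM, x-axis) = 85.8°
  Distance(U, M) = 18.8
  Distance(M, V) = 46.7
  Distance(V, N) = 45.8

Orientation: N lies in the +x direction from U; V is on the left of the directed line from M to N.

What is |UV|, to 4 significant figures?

58.89

U is at the origin; UN is horizontal with |UN| = 63.8 and N in +x, so N = (63.8, 0). UM runs at 85.8° with |UM| = 18.8, so M = (1.377, 18.75). V is determined by |MV| = 46.7 and |VN| = 45.8 together: it lies at the intersection of circle(M, 46.7) and circle(N, 45.8). With |MN| = 65.18, the foot of the radical line on MN is 33.23 from M and the perpendicular offset is √(46.7² − 33.23²) = 32.81. Taking the left-of-MN solution: V = (42.64, 40.62).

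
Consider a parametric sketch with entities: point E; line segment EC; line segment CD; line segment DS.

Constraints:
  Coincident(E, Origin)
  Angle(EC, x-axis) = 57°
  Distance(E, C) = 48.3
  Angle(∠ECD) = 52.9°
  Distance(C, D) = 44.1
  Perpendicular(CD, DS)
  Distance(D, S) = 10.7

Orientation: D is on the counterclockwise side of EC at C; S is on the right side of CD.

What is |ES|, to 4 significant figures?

51.45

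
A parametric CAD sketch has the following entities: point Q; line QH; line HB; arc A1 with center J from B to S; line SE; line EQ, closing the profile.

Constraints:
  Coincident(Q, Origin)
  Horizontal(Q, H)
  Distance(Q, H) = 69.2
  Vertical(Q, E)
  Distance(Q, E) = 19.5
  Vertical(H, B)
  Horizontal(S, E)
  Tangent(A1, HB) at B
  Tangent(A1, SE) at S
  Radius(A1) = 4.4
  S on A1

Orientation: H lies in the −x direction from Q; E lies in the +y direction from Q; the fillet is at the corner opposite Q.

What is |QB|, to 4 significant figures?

70.83

Q is at the origin; QH is horizontal with |QH| = 69.2 and H on the −x side, so H = (-69.20, 0.000). Q and E share the same x with |QE| = 19.5 and E on the +y side, so E = (0.000, 19.50). The virtual corner opposite Q is at (-69.20, 19.50). Tangency of A1 to HB means the radius JB is perpendicular to HB and since A1 is tangent to SE there, JS ⟂ SE, with radius 4.4, so the center J sits 4.4 in from both sides at J = (-64.80, 15.10). That places the tangent points at B = (-69.20, 15.10) on HB and S = (-64.80, 19.50) on SE. Then |QB| = |B − Q| = 70.83.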